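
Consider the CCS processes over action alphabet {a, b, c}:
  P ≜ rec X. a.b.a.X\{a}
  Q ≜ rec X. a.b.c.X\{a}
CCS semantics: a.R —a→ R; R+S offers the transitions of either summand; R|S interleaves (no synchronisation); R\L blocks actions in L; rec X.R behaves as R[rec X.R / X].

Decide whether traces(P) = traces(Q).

traces(P) ≠ traces(Q) — witness ⟨aba⟩

Reachable graph of P (4 states):
  m0 = rec X. a.b.a.X\{a} :: --a--▸ m1
  m1 = b.a.(rec X. a.b.a.X\{a})\{a} :: --b--▸ m2
  m2 = a.(rec X. a.b.a.X\{a})\{a} :: --a--▸ m3
  m3 = (rec X. a.b.a.X\{a})\{a} :: stopped
Reachable graph of Q (4 states):
  n0 = rec X. a.b.c.X\{a} :: --a--▸ n1
  n1 = b.c.(rec X. a.b.c.X\{a})\{a} :: --b--▸ n2
  n2 = c.(rec X. a.b.c.X\{a})\{a} :: --c--▸ n3
  n3 = (rec X. a.b.c.X\{a})\{a} :: stopped
Trace ⟨aba⟩ through P, begin at {m0}:
  [1] a ⇒ {m1}
  [2] b ⇒ {m2}
  [3] a ⇒ {m3}
  — P admits the full trace.
Trace ⟨aba⟩ through Q, begin at {n0}:
  [1] a ⇒ {n1}
  [2] b ⇒ {n2}
  [3] a ⇒ no successor for Q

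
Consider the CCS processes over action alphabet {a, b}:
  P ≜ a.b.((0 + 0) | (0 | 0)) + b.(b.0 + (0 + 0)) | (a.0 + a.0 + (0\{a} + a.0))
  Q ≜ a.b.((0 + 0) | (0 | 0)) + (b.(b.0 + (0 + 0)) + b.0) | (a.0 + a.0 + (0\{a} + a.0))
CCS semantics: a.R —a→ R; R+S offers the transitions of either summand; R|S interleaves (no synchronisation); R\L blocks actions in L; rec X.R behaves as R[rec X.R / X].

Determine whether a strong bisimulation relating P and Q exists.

P ≁ Q

LTS(P): 8 reachable states
  m0 = a.b.((0 + 0) | (0 | 0)) + b.(b.0 + (0 + 0)) | (a.0 + a.0 + (0\{a} + a.0)) | -a-> m1, -a-> m2, -b-> m3
  m1 = b.((0 + 0) | (0 | 0)) | -b-> m4
  m2 = b.(b.0 + (0 + 0)) | 0 | -b-> m5
  m3 = (b.0 + (0 + 0)) | (a.0 + a.0 + (0\{a} + a.0)) | -a-> m5, -b-> m6
  m4 = (0 + 0) | (0 | 0) | deadlocked
  m5 = (b.0 + (0 + 0)) | 0 | -b-> m7
  m6 = 0 | (a.0 + a.0 + (0\{a} + a.0)) | -a-> m7
  m7 = 0 | 0 | deadlocked
LTS(Q): 8 reachable states
  n0 = a.b.((0 + 0) | (0 | 0)) + (b.(b.0 + (0 + 0)) + b.0) | (a.0 + a.0 + (0\{a} + a.0)) | -a-> n1, -a-> n2, -b-> n3, -b-> n4
  n1 = (b.(b.0 + (0 + 0)) + b.0) | 0 | -b-> n5, -b-> n6
  n2 = b.((0 + 0) | (0 | 0)) | -b-> n7
  n3 = (b.0 + (0 + 0)) | (a.0 + a.0 + (0\{a} + a.0)) | -a-> n5, -b-> n4
  n4 = 0 | (a.0 + a.0 + (0\{a} + a.0)) | -a-> n6
  n5 = (b.0 + (0 + 0)) | 0 | -b-> n6
  n6 = 0 | 0 | deadlocked
  n7 = (0 + 0) | (0 | 0) | deadlocked
Bisimilarity quotient blocks:
  B0 = {m0}
  B1 = {m3, n3}
  B2 = {m6, n4}
  B3 = {m4, m7, n6, n7}
  B4 = {m1, m5, n2, n5}
  B5 = {m2}
  B6 = {n0}
  B7 = {n1}
m0 ∈ B0, n0 ∈ B6 → different blocks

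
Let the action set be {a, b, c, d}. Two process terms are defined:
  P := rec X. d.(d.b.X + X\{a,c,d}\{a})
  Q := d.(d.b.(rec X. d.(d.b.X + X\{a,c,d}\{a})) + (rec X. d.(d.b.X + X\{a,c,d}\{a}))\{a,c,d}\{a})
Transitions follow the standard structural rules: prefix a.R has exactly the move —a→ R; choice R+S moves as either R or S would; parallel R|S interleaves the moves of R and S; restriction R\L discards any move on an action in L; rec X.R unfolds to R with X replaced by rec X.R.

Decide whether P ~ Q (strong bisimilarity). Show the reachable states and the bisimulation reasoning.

YES

P's transition system — 3 states:
  m0 = rec X. d.(d.b.X + X\{a,c,d}\{a}) | =d=> m1
  m1 = d.b.(rec X. d.(d.b.X + X\{a,c,d}\{a})) + (rec X. d.(d.b.X + X\{a,c,d}\{a}))\{a,c,d}\{a} | =d=> m2
  m2 = b.(rec X. d.(d.b.X + X\{a,c,d}\{a})) | =b=> m0
Q's transition system — 4 states:
  n0 = d.(d.b.(rec X. d.(d.b.X + X\{a,c,d}\{a})) + (rec X. d.(d.b.X + X\{a,c,d}\{a}))\{a,c,d}\{a}) | =d=> n1
  n1 = d.b.(rec X. d.(d.b.X + X\{a,c,d}\{a})) + (rec X. d.(d.b.X + X\{a,c,d}\{a}))\{a,c,d}\{a} | =d=> n2
  n2 = b.(rec X. d.(d.b.X + X\{a,c,d}\{a})) | =b=> n3
  n3 = rec X. d.(d.b.X + X\{a,c,d}\{a}) | =d=> n1
Partition-refinement fixed point:
  B0 = {m0, n0, n3}
  B1 = {m1, n1}
  B2 = {m2, n2}
m0 ∈ B0, n0 ∈ B0 → same block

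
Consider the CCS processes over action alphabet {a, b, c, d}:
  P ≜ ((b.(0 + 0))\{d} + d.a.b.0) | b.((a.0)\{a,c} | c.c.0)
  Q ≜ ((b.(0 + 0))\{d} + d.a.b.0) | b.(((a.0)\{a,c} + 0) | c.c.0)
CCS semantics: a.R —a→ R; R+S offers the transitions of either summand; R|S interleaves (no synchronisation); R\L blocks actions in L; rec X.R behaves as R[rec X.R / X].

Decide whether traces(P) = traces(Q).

Reachable graph of P (20 states):
  m0 = ((b.(0 + 0))\{d} + d.a.b.0) | b.((a.0)\{a,c} | c.c.0) → —b→ m1, —b→ m2, —d→ m3
  m1 = ((b.(0 + 0))\{d} + d.a.b.0) | ((a.0)\{a,c} | c.c.0) → —b→ m4, —c→ m5, —d→ m6
  m2 = (0 + 0)\{d} | b.((a.0)\{a,c} | c.c.0) → —b→ m4
  m3 = a.b.0 | b.((a.0)\{a,c} | c.c.0) → —a→ m7, —b→ m6
  m4 = (0 + 0)\{d} | ((a.0)\{a,c} | c.c.0) → —c→ m8
  m5 = ((b.(0 + 0))\{d} + d.a.b.0) | ((a.0)\{a,c} | c.0) → —b→ m8, —c→ m9, —d→ m10
  m6 = a.b.0 | ((a.0)\{a,c} | c.c.0) → —a→ m11, —c→ m10
  m7 = b.0 | b.((a.0)\{a,c} | c.c.0) → —b→ m11, —b→ m12
  m8 = (0 + 0)\{d} | ((a.0)\{a,c} | c.0) → —c→ m13
  m9 = ((b.(0 + 0))\{d} + d.a.b.0) | ((a.0)\{a,c} | 0) → —b→ m13, —d→ m14
  m10 = a.b.0 | ((a.0)\{a,c} | c.0) → —a→ m15, —c→ m14
  m11 = b.0 | ((a.0)\{a,c} | c.c.0) → —b→ m16, —c→ m15
  m12 = 0 | b.((a.0)\{a,c} | c.c.0) → —b→ m16
  m13 = (0 + 0)\{d} | ((a.0)\{a,c} | 0) → deadlocked
  m14 = a.b.0 | ((a.0)\{a,c} | 0) → —a→ m17
  m15 = b.0 | ((a.0)\{a,c} | c.0) → —b→ m18, —c→ m17
  m16 = 0 | ((a.0)\{a,c} | c.c.0) → —c→ m18
  m17 = b.0 | ((a.0)\{a,c} | 0) → —b→ m19
  m18 = 0 | ((a.0)\{a,c} | c.0) → —c→ m19
  m19 = 0 | ((a.0)\{a,c} | 0) → deadlocked
Reachable graph of Q (20 states):
  n0 = ((b.(0 + 0))\{d} + d.a.b.0) | b.(((a.0)\{a,c} + 0) | c.c.0) → —b→ n1, —b→ n2, —d→ n3
  n1 = ((b.(0 + 0))\{d} + d.a.b.0) | (((a.0)\{a,c} + 0) | c.c.0) → —b→ n4, —c→ n5, —d→ n6
  n2 = (0 + 0)\{d} | b.(((a.0)\{a,c} + 0) | c.c.0) → —b→ n4
  n3 = a.b.0 | b.(((a.0)\{a,c} + 0) | c.c.0) → —a→ n7, —b→ n6
  n4 = (0 + 0)\{d} | (((a.0)\{a,c} + 0) | c.c.0) → —c→ n8
  n5 = ((b.(0 + 0))\{d} + d.a.b.0) | (((a.0)\{a,c} + 0) | c.0) → —b→ n8, —c→ n9, —d→ n10
  n6 = a.b.0 | (((a.0)\{a,c} + 0) | c.c.0) → —a→ n11, —c→ n10
  n7 = b.0 | b.(((a.0)\{a,c} + 0) | c.c.0) → —b→ n11, —b→ n12
  n8 = (0 + 0)\{d} | (((a.0)\{a,c} + 0) | c.0) → —c→ n13
  n9 = ((b.(0 + 0))\{d} + d.a.b.0) | (((a.0)\{a,c} + 0) | 0) → —b→ n13, —d→ n14
  n10 = a.b.0 | (((a.0)\{a,c} + 0) | c.0) → —a→ n15, —c→ n14
  n11 = b.0 | (((a.0)\{a,c} + 0) | c.c.0) → —b→ n16, —c→ n15
  n12 = 0 | b.(((a.0)\{a,c} + 0) | c.c.0) → —b→ n16
  n13 = (0 + 0)\{d} | (((a.0)\{a,c} + 0) | 0) → deadlocked
  n14 = a.b.0 | (((a.0)\{a,c} + 0) | 0) → —a→ n17
  n15 = b.0 | (((a.0)\{a,c} + 0) | c.0) → —b→ n18, —c→ n17
  n16 = 0 | (((a.0)\{a,c} + 0) | c.c.0) → —c→ n18
  n17 = b.0 | (((a.0)\{a,c} + 0) | 0) → —b→ n19
  n18 = 0 | (((a.0)\{a,c} + 0) | c.0) → —c→ n19
  n19 = 0 | (((a.0)\{a,c} + 0) | 0) → deadlocked
Coarsest stable partition (strong bisimilarity classes):
  B0 = {m0, n0}
  B1 = {m1, n1}
  B2 = {m5, n5}
  B3 = {m9, n9}
  B4 = {m14, n14}
  B5 = {m17, n17}
  B6 = {m13, m19, n13, n19}
  B7 = {m18, m8, n18, n8}
  B8 = {m10, n10}
  B9 = {m15, n15}
  B10 = {m6, n6}
  B11 = {m11, n11}
  B12 = {m16, m4, n16, n4}
  B13 = {m3, n3}
  B14 = {m7, n7}
  B15 = {m12, m2, n12, n2}
m0 ∈ B0, n0 ∈ B0 → same block
Bisimilar ⇒ trace-equivalent.

YES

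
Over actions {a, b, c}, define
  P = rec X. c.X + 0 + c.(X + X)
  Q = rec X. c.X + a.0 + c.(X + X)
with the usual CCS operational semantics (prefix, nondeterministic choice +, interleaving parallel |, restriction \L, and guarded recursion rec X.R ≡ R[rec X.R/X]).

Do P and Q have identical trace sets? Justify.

trace-distinct — witness ⟨a⟩

P's transition system — 2 states:
  u0 = rec X. c.X + 0 + c.(X + X) | --c--▸ u0, --c--▸ u1
  u1 = (rec X. c.X + 0 + c.(X + X)) + (rec X. c.X + 0 + c.(X + X)) | --c--▸ u0, --c--▸ u1
Q's transition system — 3 states:
  v0 = rec X. c.X + a.0 + c.(X + X) | --a--▸ v1, --c--▸ v0, --c--▸ v2
  v1 = 0 | (no moves)
  v2 = (rec X. c.X + a.0 + c.(X + X)) + (rec X. c.X + a.0 + c.(X + X)) | --a--▸ v1, --c--▸ v0, --c--▸ v2
Executing a from Q (initial set {v0}):
  step 1 (a): {v1}
  ✓ Q
Executing a from P (initial set {u0}):
  step 1 (a): no successor for P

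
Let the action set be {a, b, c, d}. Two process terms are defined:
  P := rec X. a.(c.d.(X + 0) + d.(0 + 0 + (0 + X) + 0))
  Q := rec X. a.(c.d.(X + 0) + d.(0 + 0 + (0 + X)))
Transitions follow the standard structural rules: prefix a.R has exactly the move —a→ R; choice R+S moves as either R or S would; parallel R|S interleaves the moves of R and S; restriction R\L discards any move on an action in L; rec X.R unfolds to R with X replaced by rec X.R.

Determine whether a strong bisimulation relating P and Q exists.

P ~ Q

Reachable graph of P (5 states):
  s0 = rec X. a.(c.d.(X + 0) + d.(0 + 0 + (0 + X) + 0)) has moves -a-> s1
  s1 = c.d.((rec X. a.(c.d.(X + 0) + d.(0 + 0 + (0 + X) + 0))) + 0) + d.(0 + 0 + (0 + (rec X. a.(c.d.(X + 0) + d.(0 + 0 + (0 + X) + 0)))) + 0) has moves -c-> s2, -d-> s3
  s2 = d.((rec X. a.(c.d.(X + 0) + d.(0 + 0 + (0 + X) + 0))) + 0) has moves -d-> s4
  s3 = 0 + 0 + (0 + (rec X. a.(c.d.(X + 0) + d.(0 + 0 + (0 + X) + 0)))) + 0 has moves -a-> s1
  s4 = (rec X. a.(c.d.(X + 0) + d.(0 + 0 + (0 + X) + 0))) + 0 has moves -a-> s1
Reachable graph of Q (5 states):
  t0 = rec X. a.(c.d.(X + 0) + d.(0 + 0 + (0 + X))) has moves -a-> t1
  t1 = c.d.((rec X. a.(c.d.(X + 0) + d.(0 + 0 + (0 + X)))) + 0) + d.(0 + 0 + (0 + (rec X. a.(c.d.(X + 0) + d.(0 + 0 + (0 + X)))))) has moves -c-> t2, -d-> t3
  t2 = d.((rec X. a.(c.d.(X + 0) + d.(0 + 0 + (0 + X)))) + 0) has moves -d-> t4
  t3 = 0 + 0 + (0 + (rec X. a.(c.d.(X + 0) + d.(0 + 0 + (0 + X))))) has moves -a-> t1
  t4 = (rec X. a.(c.d.(X + 0) + d.(0 + 0 + (0 + X)))) + 0 has moves -a-> t1
Partition-refinement fixed point:
  B0 = {s0, s3, s4, t0, t3, t4}
  B1 = {s1, t1}
  B2 = {s2, t2}
s0 ∈ B0, t0 ∈ B0 → same block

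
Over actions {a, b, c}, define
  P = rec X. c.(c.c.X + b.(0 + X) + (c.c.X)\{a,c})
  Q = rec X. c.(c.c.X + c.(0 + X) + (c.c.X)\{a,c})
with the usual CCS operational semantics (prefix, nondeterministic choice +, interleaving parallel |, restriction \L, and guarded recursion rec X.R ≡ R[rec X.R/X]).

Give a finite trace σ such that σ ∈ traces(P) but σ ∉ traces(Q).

cb

LTS(P): 4 reachable states
  s0 = rec X. c.(c.c.X + b.(0 + X) + (c.c.X)\{a,c}) :: =c=> s1
  s1 = c.c.(rec X. c.(c.c.X + b.(0 + X) + (c.c.X)\{a,c})) + b.(0 + (rec X. c.(c.c.X + b.(0 + X) + (c.c.X)\{a,c}))) + (c.c.(rec X. c.(c.c.X + b.(0 + X) + (c.c.X)\{a,c})))\{a,c} :: =b=> s2, =c=> s3
  s2 = 0 + (rec X. c.(c.c.X + b.(0 + X) + (c.c.X)\{a,c})) :: =c=> s1
  s3 = c.(rec X. c.(c.c.X + b.(0 + X) + (c.c.X)\{a,c})) :: =c=> s0
LTS(Q): 4 reachable states
  t0 = rec X. c.(c.c.X + c.(0 + X) + (c.c.X)\{a,c}) :: =c=> t1
  t1 = c.c.(rec X. c.(c.c.X + c.(0 + X) + (c.c.X)\{a,c})) + c.(0 + (rec X. c.(c.c.X + c.(0 + X) + (c.c.X)\{a,c}))) + (c.c.(rec X. c.(c.c.X + c.(0 + X) + (c.c.X)\{a,c})))\{a,c} :: =c=> t2, =c=> t3
  t2 = 0 + (rec X. c.(c.c.X + c.(0 + X) + (c.c.X)\{a,c})) :: =c=> t1
  t3 = c.(rec X. c.(c.c.X + c.(0 + X) + (c.c.X)\{a,c})) :: =c=> t0
Trace ⟨cb⟩ through P, begin at {s0}:
  step 1 (c): {s1}
  step 2 (b): {s2}
  — P admits the full trace.
Trace ⟨cb⟩ through Q, begin at {t0}:
  step 1 (c): {t1}
  step 2 (b): ∅  — Q cannot continue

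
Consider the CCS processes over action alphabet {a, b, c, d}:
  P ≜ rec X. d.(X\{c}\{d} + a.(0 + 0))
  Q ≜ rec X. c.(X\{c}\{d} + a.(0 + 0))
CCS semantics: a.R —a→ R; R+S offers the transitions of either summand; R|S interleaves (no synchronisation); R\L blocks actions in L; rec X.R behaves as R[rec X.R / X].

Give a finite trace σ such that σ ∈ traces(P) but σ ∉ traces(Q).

d

LTS(P): 3 reachable states
  p0 = rec X. d.(X\{c}\{d} + a.(0 + 0)) ⊢ ··d··> p1
  p1 = (rec X. d.(X\{c}\{d} + a.(0 + 0)))\{c}\{d} + a.(0 + 0) ⊢ ··a··> p2
  p2 = 0 + 0 ⊢ ·
LTS(Q): 3 reachable states
  q0 = rec X. c.(X\{c}\{d} + a.(0 + 0)) ⊢ ··c··> q1
  q1 = (rec X. c.(X\{c}\{d} + a.(0 + 0)))\{c}\{d} + a.(0 + 0) ⊢ ··a··> q2
  q2 = 0 + 0 ⊢ ·
Executing d from P (initial set {p0}):
  [1] d ⇒ {p1}
  ✓ P
Executing d from Q (initial set {q0}):
  [1] d ⇒ ∅  — Q cannot continue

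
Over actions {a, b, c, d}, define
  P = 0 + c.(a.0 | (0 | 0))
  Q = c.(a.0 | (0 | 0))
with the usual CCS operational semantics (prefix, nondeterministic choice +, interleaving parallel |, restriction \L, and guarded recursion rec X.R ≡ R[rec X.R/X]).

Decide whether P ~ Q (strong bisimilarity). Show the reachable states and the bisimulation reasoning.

LTS(P): 3 reachable states
  u0 = 0 + c.(a.0 | (0 | 0)) ⊢ —c→ u1
  u1 = a.0 | (0 | 0) ⊢ —a→ u2
  u2 = 0 | (0 | 0) ⊢ ·
LTS(Q): 3 reachable states
  v0 = c.(a.0 | (0 | 0)) ⊢ —c→ v1
  v1 = a.0 | (0 | 0) ⊢ —a→ v2
  v2 = 0 | (0 | 0) ⊢ ·
Coarsest stable partition (strong bisimilarity classes):
  B0 = {u0, v0}
  B1 = {u1, v1}
  B2 = {u2, v2}
u0 ∈ B0, v0 ∈ B0 → same block

YES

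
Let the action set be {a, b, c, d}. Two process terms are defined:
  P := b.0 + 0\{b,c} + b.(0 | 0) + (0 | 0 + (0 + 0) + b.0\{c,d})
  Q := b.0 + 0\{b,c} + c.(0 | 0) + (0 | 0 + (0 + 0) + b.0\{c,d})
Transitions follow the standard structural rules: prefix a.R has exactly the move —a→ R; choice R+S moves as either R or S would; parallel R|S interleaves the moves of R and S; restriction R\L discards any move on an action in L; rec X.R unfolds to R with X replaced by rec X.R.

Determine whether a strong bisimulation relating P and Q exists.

P's transition system — 4 states:
  u0 = b.0 + 0\{b,c} + b.(0 | 0) + (0 | 0 + (0 + 0) + b.0\{c,d}) | =b=> u1, =b=> u2, =b=> u3
  u1 = 0 | stopped
  u2 = 0 | 0 | stopped
  u3 = 0\{c,d} | stopped
Q's transition system — 4 states:
  v0 = b.0 + 0\{b,c} + c.(0 | 0) + (0 | 0 + (0 + 0) + b.0\{c,d}) | =b=> v1, =b=> v2, =c=> v3
  v1 = 0 | stopped
  v2 = 0\{c,d} | stopped
  v3 = 0 | 0 | stopped
Coarsest stable partition (strong bisimilarity classes):
  B0 = {u0}
  B1 = {u1, u2, u3, v1, v2, v3}
  B2 = {v0}
u0 ∈ B0, v0 ∈ B2 → different blocks

NO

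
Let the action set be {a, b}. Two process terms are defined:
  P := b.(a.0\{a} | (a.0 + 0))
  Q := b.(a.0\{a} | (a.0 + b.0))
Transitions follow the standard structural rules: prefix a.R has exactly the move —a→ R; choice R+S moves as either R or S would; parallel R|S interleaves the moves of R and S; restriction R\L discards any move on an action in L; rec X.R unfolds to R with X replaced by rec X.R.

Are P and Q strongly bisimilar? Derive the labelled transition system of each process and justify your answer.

not bisimilar

Reachable graph of P (5 states):
  u0 = b.(a.0\{a} | (a.0 + 0)) ⊢ --b--▸ u1
  u1 = a.0\{a} | (a.0 + 0) ⊢ --a--▸ u2, --a--▸ u3
  u2 = 0\{a} | (a.0 + 0) ⊢ --a--▸ u4
  u3 = a.0\{a} | 0 ⊢ --a--▸ u4
  u4 = 0\{a} | 0 ⊢ deadlocked
Reachable graph of Q (5 states):
  v0 = b.(a.0\{a} | (a.0 + b.0)) ⊢ --b--▸ v1
  v1 = a.0\{a} | (a.0 + b.0) ⊢ --a--▸ v2, --a--▸ v3, --b--▸ v3
  v2 = 0\{a} | (a.0 + b.0) ⊢ --a--▸ v4, --b--▸ v4
  v3 = a.0\{a} | 0 ⊢ --a--▸ v4
  v4 = 0\{a} | 0 ⊢ deadlocked
Coarsest stable partition (strong bisimilarity classes):
  B0 = {u0}
  B1 = {u1}
  B2 = {u2, u3, v3}
  B3 = {u4, v4}
  B4 = {v0}
  B5 = {v1}
  B6 = {v2}
u0 ∈ B0, v0 ∈ B4 → different blocks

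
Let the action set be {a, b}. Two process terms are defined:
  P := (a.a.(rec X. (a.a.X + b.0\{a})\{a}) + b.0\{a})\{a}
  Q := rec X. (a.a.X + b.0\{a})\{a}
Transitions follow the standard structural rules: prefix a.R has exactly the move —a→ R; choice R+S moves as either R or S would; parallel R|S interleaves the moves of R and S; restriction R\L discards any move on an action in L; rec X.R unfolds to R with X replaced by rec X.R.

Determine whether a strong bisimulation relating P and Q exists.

LTS(P): 2 reachable states
  s0 = (a.a.(rec X. (a.a.X + b.0\{a})\{a}) + b.0\{a})\{a} | =b=> s1
  s1 = 0\{a}\{a} | ·
LTS(Q): 2 reachable states
  t0 = rec X. (a.a.X + b.0\{a})\{a} | =b=> t1
  t1 = 0\{a}\{a} | ·
Partition-refinement fixed point:
  B0 = {s0, t0}
  B1 = {s1, t1}
s0 ∈ B0, t0 ∈ B0 → same block

bisimilar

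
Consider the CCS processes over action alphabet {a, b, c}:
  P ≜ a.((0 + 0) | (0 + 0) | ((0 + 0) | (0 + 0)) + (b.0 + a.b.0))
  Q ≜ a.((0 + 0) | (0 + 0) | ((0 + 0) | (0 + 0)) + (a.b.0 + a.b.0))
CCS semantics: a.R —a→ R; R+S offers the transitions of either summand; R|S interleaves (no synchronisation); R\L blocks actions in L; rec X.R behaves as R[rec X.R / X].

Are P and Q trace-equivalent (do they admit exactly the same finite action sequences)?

traces(P) ≠ traces(Q) — witness ⟨ab⟩

LTS(P): 4 reachable states
  u0 = a.((0 + 0) | (0 + 0) | ((0 + 0) | (0 + 0)) + (b.0 + a.b.0)) ⊢ --a--▸ u1
  u1 = (0 + 0) | (0 + 0) | ((0 + 0) | (0 + 0)) + (b.0 + a.b.0) ⊢ --a--▸ u2, --b--▸ u3
  u2 = b.0 ⊢ --b--▸ u3
  u3 = 0 ⊢ ∅
LTS(Q): 4 reachable states
  v0 = a.((0 + 0) | (0 + 0) | ((0 + 0) | (0 + 0)) + (a.b.0 + a.b.0)) ⊢ --a--▸ v1
  v1 = (0 + 0) | (0 + 0) | ((0 + 0) | (0 + 0)) + (a.b.0 + a.b.0) ⊢ --a--▸ v2
  v2 = b.0 ⊢ --b--▸ v3
  v3 = 0 ⊢ ∅
Trace ⟨ab⟩ through P, begin at {u0}:
  step 1 (a): {u1}
  step 2 (b): {u3}
  — P admits the full trace.
Trace ⟨ab⟩ through Q, begin at {v0}:
  step 1 (a): {v1}
  step 2 (b): ∅ (Q stuck)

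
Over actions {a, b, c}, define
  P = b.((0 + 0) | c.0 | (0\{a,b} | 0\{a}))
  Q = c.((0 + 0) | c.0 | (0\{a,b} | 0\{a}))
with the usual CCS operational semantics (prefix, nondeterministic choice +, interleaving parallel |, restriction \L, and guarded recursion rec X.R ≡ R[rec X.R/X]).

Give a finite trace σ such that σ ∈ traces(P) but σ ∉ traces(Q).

Reachable graph of P (3 states):
  m0 = b.((0 + 0) | c.0 | (0\{a,b} | 0\{a})) ⊢ --b--▸ m1
  m1 = (0 + 0) | c.0 | (0\{a,b} | 0\{a}) ⊢ --c--▸ m2
  m2 = (0 + 0) | 0 | (0\{a,b} | 0\{a}) ⊢ deadlocked
Reachable graph of Q (3 states):
  n0 = c.((0 + 0) | c.0 | (0\{a,b} | 0\{a})) ⊢ --c--▸ n1
  n1 = (0 + 0) | c.0 | (0\{a,b} | 0\{a}) ⊢ --c--▸ n2
  n2 = (0 + 0) | 0 | (0\{a,b} | 0\{a}) ⊢ deadlocked
Executing b from P (initial set {m0}):
  step 1 (b): {m1}
  P completes σ.
Executing b from Q (initial set {n0}):
  step 1 (b): ∅  — Q cannot continue

b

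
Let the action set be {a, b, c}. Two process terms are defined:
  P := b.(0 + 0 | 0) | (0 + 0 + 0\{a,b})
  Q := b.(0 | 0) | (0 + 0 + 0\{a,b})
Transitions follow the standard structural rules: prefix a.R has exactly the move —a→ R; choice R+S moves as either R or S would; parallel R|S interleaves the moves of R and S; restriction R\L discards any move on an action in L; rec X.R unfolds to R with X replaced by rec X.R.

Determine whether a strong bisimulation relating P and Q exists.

bisimilar

LTS(P): 2 reachable states
  s0 = b.(0 + 0 | 0) | (0 + 0 + 0\{a,b}) | —b→ s1
  s1 = (0 + 0 | 0) | (0 + 0 + 0\{a,b}) | deadlocked
LTS(Q): 2 reachable states
  t0 = b.(0 | 0) | (0 + 0 + 0\{a,b}) | —b→ t1
  t1 = 0 | 0 | (0 + 0 + 0\{a,b}) | deadlocked
Partition-refinement fixed point:
  B0 = {s0, t0}
  B1 = {s1, t1}
s0 ∈ B0, t0 ∈ B0 → same block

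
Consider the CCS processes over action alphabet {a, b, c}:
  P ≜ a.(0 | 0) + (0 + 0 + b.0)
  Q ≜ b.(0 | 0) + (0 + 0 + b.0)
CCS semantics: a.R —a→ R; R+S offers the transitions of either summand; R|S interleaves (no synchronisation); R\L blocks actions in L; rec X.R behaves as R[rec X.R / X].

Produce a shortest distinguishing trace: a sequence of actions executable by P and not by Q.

a

Reachable graph of P (3 states):
  u0 = a.(0 | 0) + (0 + 0 + b.0) has moves -a-> u1, -b-> u2
  u1 = 0 | 0 has moves (no moves)
  u2 = 0 has moves (no moves)
Reachable graph of Q (3 states):
  v0 = b.(0 | 0) + (0 + 0 + b.0) has moves -b-> v1, -b-> v2
  v1 = 0 has moves (no moves)
  v2 = 0 | 0 has moves (no moves)
Executing a from P (initial set {u0}):
  after a @ step 1: {u1}
  ✓ P
Executing a from Q (initial set {v0}):
  after a @ step 1: ∅ (Q stuck)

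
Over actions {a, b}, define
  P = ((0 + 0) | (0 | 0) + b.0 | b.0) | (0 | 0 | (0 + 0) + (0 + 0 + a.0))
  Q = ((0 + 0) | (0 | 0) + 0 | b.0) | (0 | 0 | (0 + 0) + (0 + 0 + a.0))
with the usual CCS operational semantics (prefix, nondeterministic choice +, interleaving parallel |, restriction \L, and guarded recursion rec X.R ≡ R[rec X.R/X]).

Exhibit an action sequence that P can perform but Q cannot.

bb

Reachable graph of P (8 states):
  u0 = ((0 + 0) | (0 | 0) + b.0 | b.0) | (0 | 0 | (0 + 0) + (0 + 0 + a.0)) :: —a→ u1, —b→ u2, —b→ u3
  u1 = ((0 + 0) | (0 | 0) + b.0 | b.0) | 0 :: —b→ u4, —b→ u5
  u2 = 0 | b.0 | (0 | 0 | (0 + 0) + (0 + 0 + a.0)) :: —a→ u4, —b→ u6
  u3 = b.0 | 0 | (0 | 0 | (0 + 0) + (0 + 0 + a.0)) :: —a→ u5, —b→ u6
  u4 = 0 | b.0 | 0 :: —b→ u7
  u5 = b.0 | 0 | 0 :: —b→ u7
  u6 = 0 | 0 | (0 | 0 | (0 + 0) + (0 + 0 + a.0)) :: —a→ u7
  u7 = 0 | 0 | 0 :: stopped
Reachable graph of Q (4 states):
  v0 = ((0 + 0) | (0 | 0) + 0 | b.0) | (0 | 0 | (0 + 0) + (0 + 0 + a.0)) :: —a→ v1, —b→ v2
  v1 = ((0 + 0) | (0 | 0) + 0 | b.0) | 0 :: —b→ v3
  v2 = 0 | 0 | (0 | 0 | (0 + 0) + (0 + 0 + a.0)) :: —a→ v3
  v3 = 0 | 0 | 0 :: stopped
Run σ = ⟨bb⟩ on P: start {u0}
  after b @ step 1: {u2, u3}
  after b @ step 2: {u6}
  ✓ P
Run σ = ⟨bb⟩ on Q: start {v0}
  after b @ step 1: {v2}
  after b @ step 2: no successor for Q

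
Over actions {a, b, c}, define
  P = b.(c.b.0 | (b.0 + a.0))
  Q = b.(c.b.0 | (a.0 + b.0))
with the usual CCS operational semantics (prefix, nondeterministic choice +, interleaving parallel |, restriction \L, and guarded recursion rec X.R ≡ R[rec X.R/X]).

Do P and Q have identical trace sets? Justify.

YES

LTS(P): 7 reachable states
  p0 = b.(c.b.0 | (b.0 + a.0)) ⊢ —b→ p1
  p1 = c.b.0 | (b.0 + a.0) ⊢ —a→ p2, —b→ p2, —c→ p3
  p2 = c.b.0 | 0 ⊢ —c→ p4
  p3 = b.0 | (b.0 + a.0) ⊢ —a→ p4, —b→ p4, —b→ p5
  p4 = b.0 | 0 ⊢ —b→ p6
  p5 = 0 | (b.0 + a.0) ⊢ —a→ p6, —b→ p6
  p6 = 0 | 0 ⊢ ·
LTS(Q): 7 reachable states
  q0 = b.(c.b.0 | (a.0 + b.0)) ⊢ —b→ q1
  q1 = c.b.0 | (a.0 + b.0) ⊢ —a→ q2, —b→ q2, —c→ q3
  q2 = c.b.0 | 0 ⊢ —c→ q4
  q3 = b.0 | (a.0 + b.0) ⊢ —a→ q4, —b→ q4, —b→ q5
  q4 = b.0 | 0 ⊢ —b→ q6
  q5 = 0 | (a.0 + b.0) ⊢ —a→ q6, —b→ q6
  q6 = 0 | 0 ⊢ ·
Coarsest stable partition (strong bisimilarity classes):
  B0 = {p0, q0}
  B1 = {p1, q1}
  B2 = {p2, q2}
  B3 = {p4, q4}
  B4 = {p6, q6}
  B5 = {p3, q3}
  B6 = {p5, q5}
p0 ∈ B0, q0 ∈ B0 → same block
Bisimilar ⇒ trace-equivalent.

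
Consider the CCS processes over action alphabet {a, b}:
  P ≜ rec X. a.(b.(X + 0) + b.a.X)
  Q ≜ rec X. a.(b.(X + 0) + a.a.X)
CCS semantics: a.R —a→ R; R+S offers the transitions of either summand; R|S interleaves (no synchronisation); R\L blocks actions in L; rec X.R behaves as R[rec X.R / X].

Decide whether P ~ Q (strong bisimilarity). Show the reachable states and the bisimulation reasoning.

LTS(P): 4 reachable states
  s0 = rec X. a.(b.(X + 0) + b.a.X) :: =a=> s1
  s1 = b.((rec X. a.(b.(X + 0) + b.a.X)) + 0) + b.a.(rec X. a.(b.(X + 0) + b.a.X)) :: =b=> s2, =b=> s3
  s2 = (rec X. a.(b.(X + 0) + b.a.X)) + 0 :: =a=> s1
  s3 = a.(rec X. a.(b.(X + 0) + b.a.X)) :: =a=> s0
LTS(Q): 4 reachable states
  t0 = rec X. a.(b.(X + 0) + a.a.X) :: =a=> t1
  t1 = b.((rec X. a.(b.(X + 0) + a.a.X)) + 0) + a.a.(rec X. a.(b.(X + 0) + a.a.X)) :: =a=> t2, =b=> t3
  t2 = a.(rec X. a.(b.(X + 0) + a.a.X)) :: =a=> t0
  t3 = (rec X. a.(b.(X + 0) + a.a.X)) + 0 :: =a=> t1
Partition-refinement fixed point:
  B0 = {s0, s2}
  B1 = {s1}
  B2 = {s3}
  B3 = {t0, t3}
  B4 = {t1}
  B5 = {t2}
s0 ∈ B0, t0 ∈ B3 → different blocks

not bisimilar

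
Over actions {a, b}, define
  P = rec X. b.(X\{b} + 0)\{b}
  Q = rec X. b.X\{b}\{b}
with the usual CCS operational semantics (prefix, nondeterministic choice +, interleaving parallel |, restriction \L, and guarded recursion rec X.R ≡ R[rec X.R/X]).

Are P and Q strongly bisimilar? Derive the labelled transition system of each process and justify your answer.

Reachable graph of P (2 states):
  m0 = rec X. b.(X\{b} + 0)\{b} → --b--▸ m1
  m1 = ((rec X. b.(X\{b} + 0)\{b})\{b} + 0)\{b} → (no moves)
Reachable graph of Q (2 states):
  n0 = rec X. b.X\{b}\{b} → --b--▸ n1
  n1 = (rec X. b.X\{b}\{b})\{b}\{b} → (no moves)
Partition-refinement fixed point:
  B0 = {m0, n0}
  B1 = {m1, n1}
m0 ∈ B0, n0 ∈ B0 → same block

YES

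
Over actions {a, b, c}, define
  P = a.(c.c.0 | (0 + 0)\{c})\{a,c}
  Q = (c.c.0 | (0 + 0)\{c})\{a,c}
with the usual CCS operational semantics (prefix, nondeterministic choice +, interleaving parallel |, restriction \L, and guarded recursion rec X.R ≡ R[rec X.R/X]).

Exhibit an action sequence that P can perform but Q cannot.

LTS(P): 2 reachable states
  s0 = a.(c.c.0 | (0 + 0)\{c})\{a,c} ⊢ ··a··> s1
  s1 = (c.c.0 | (0 + 0)\{c})\{a,c} ⊢ ∅
LTS(Q): 1 reachable states
  t0 = (c.c.0 | (0 + 0)\{c})\{a,c} ⊢ ∅
Run σ = ⟨a⟩ on P: start {s0}
  after a @ step 1: {s1}
  ✓ P
Run σ = ⟨a⟩ on Q: start {t0}
  after a @ step 1: ∅  — Q cannot continue

a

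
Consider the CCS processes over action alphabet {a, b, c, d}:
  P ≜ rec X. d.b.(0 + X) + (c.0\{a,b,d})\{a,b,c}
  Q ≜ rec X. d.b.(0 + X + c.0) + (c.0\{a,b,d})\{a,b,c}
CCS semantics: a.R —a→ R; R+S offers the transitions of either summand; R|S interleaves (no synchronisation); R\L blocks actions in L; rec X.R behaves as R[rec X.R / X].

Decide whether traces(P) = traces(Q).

traces(P) ≠ traces(Q) — witness ⟨dbc⟩

Reachable graph of P (3 states):
  m0 = rec X. d.b.(0 + X) + (c.0\{a,b,d})\{a,b,c} | --d--▸ m1
  m1 = b.(0 + (rec X. d.b.(0 + X) + (c.0\{a,b,d})\{a,b,c})) | --b--▸ m2
  m2 = 0 + (rec X. d.b.(0 + X) + (c.0\{a,b,d})\{a,b,c}) | --d--▸ m1
Reachable graph of Q (4 states):
  n0 = rec X. d.b.(0 + X + c.0) + (c.0\{a,b,d})\{a,b,c} | --d--▸ n1
  n1 = b.(0 + (rec X. d.b.(0 + X + c.0) + (c.0\{a,b,d})\{a,b,c}) + c.0) | --b--▸ n2
  n2 = 0 + (rec X. d.b.(0 + X + c.0) + (c.0\{a,b,d})\{a,b,c}) + c.0 | --c--▸ n3, --d--▸ n1
  n3 = 0 | deadlocked
Executing dbc from Q (initial set {n0}):
  [1] d ⇒ {n1}
  [2] b ⇒ {n2}
  [3] c ⇒ {n3}
  ✓ Q
Executing dbc from P (initial set {m0}):
  [1] d ⇒ {m1}
  [2] b ⇒ {m2}
  [3] c ⇒ no successor for P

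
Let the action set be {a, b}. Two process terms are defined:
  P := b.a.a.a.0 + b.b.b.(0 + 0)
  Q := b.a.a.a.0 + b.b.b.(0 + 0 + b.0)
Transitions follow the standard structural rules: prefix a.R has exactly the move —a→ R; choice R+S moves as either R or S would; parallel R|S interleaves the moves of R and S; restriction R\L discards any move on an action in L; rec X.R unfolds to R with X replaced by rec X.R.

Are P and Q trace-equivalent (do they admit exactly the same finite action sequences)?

NO — witness ⟨bbbb⟩

P's transition system — 8 states:
  m0 = b.a.a.a.0 + b.b.b.(0 + 0) :: --b--▸ m1, --b--▸ m2
  m1 = a.a.a.0 :: --a--▸ m3
  m2 = b.b.(0 + 0) :: --b--▸ m4
  m3 = a.a.0 :: --a--▸ m5
  m4 = b.(0 + 0) :: --b--▸ m6
  m5 = a.0 :: --a--▸ m7
  m6 = 0 + 0 :: (no moves)
  m7 = 0 :: (no moves)
Q's transition system — 8 states:
  n0 = b.a.a.a.0 + b.b.b.(0 + 0 + b.0) :: --b--▸ n1, --b--▸ n2
  n1 = a.a.a.0 :: --a--▸ n3
  n2 = b.b.(0 + 0 + b.0) :: --b--▸ n4
  n3 = a.a.0 :: --a--▸ n5
  n4 = b.(0 + 0 + b.0) :: --b--▸ n6
  n5 = a.0 :: --a--▸ n7
  n6 = 0 + 0 + b.0 :: --b--▸ n7
  n7 = 0 :: (no moves)
Run σ = ⟨bbbb⟩ on Q: start {n0}
  step 1 (b): {n1, n2}
  step 2 (b): {n4}
  step 3 (b): {n6}
  step 4 (b): {n7}
  ✓ Q
Run σ = ⟨bbbb⟩ on P: start {m0}
  step 1 (b): {m1, m2}
  step 2 (b): {m4}
  step 3 (b): {m6}
  step 4 (b): ∅  — P cannot continue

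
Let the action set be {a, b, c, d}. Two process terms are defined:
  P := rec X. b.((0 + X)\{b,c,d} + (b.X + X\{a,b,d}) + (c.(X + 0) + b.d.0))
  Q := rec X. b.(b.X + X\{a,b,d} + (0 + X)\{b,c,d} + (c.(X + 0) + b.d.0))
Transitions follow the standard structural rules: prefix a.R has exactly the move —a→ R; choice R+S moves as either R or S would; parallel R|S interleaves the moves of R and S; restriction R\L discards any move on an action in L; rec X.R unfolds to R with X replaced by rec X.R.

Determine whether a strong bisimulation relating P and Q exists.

YES

Reachable graph of P (5 states):
  p0 = rec X. b.((0 + X)\{b,c,d} + (b.X + X\{a,b,d}) + (c.(X + 0) + b.d.0)) has moves ··b··> p1
  p1 = (0 + (rec X. b.((0 + X)\{b,c,d} + (b.X + X\{a,b,d}) + (c.(X + 0) + b.d.0))))\{b,c,d} + (b.(rec X. b.((0 + X)\{b,c,d} + (b.X + X\{a,b,d}) + (c.(X + 0) + b.d.0))) + (rec X. b.((0 + X)\{b,c,d} + (b.X + X\{a,b,d}) + (c.(X + 0) + b.d.0)))\{a,b,d}) + (c.((rec X. b.((0 + X)\{b,c,d} + (b.X + X\{a,b,d}) + (c.(X + 0) + b.d.0))) + 0) + b.d.0) has moves ··b··> p0, ··b··> p2, ··c··> p3
  p2 = d.0 has moves ··d··> p4
  p3 = (rec X. b.((0 + X)\{b,c,d} + (b.X + X\{a,b,d}) + (c.(X + 0) + b.d.0))) + 0 has moves ··b··> p1
  p4 = 0 has moves (no moves)
Reachable graph of Q (5 states):
  q0 = rec X. b.(b.X + X\{a,b,d} + (0 + X)\{b,c,d} + (c.(X + 0) + b.d.0)) has moves ··b··> q1
  q1 = b.(rec X. b.(b.X + X\{a,b,d} + (0 + X)\{b,c,d} + (c.(X + 0) + b.d.0))) + (rec X. b.(b.X + X\{a,b,d} + (0 + X)\{b,c,d} + (c.(X + 0) + b.d.0)))\{a,b,d} + (0 + (rec X. b.(b.X + X\{a,b,d} + (0 + X)\{b,c,d} + (c.(X + 0) + b.d.0))))\{b,c,d} + (c.((rec X. b.(b.X + X\{a,b,d} + (0 + X)\{b,c,d} + (c.(X + 0) + b.d.0))) + 0) + b.d.0) has moves ··b··> q0, ··b··> q2, ··c··> q3
  q2 = d.0 has moves ··d··> q4
  q3 = (rec X. b.(b.X + X\{a,b,d} + (0 + X)\{b,c,d} + (c.(X + 0) + b.d.0))) + 0 has moves ··b··> q1
  q4 = 0 has moves (no moves)
Coarsest stable partition (strong bisimilarity classes):
  B0 = {p0, p3, q0, q3}
  B1 = {p1, q1}
  B2 = {p2, q2}
  B3 = {p4, q4}
p0 ∈ B0, q0 ∈ B0 → same block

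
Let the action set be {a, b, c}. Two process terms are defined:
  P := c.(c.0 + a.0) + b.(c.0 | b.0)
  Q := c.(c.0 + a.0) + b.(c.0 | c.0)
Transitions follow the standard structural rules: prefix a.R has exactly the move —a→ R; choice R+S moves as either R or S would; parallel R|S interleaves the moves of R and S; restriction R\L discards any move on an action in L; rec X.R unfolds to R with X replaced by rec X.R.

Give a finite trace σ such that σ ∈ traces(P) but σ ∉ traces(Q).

Reachable graph of P (7 states):
  s0 = c.(c.0 + a.0) + b.(c.0 | b.0) :: =b=> s1, =c=> s2
  s1 = c.0 | b.0 :: =b=> s3, =c=> s4
  s2 = c.0 + a.0 :: =a=> s5, =c=> s5
  s3 = c.0 | 0 :: =c=> s6
  s4 = 0 | b.0 :: =b=> s6
  s5 = 0 :: stopped
  s6 = 0 | 0 :: stopped
Reachable graph of Q (7 states):
  t0 = c.(c.0 + a.0) + b.(c.0 | c.0) :: =b=> t1, =c=> t2
  t1 = c.0 | c.0 :: =c=> t3, =c=> t4
  t2 = c.0 + a.0 :: =a=> t5, =c=> t5
  t3 = 0 | c.0 :: =c=> t6
  t4 = c.0 | 0 :: =c=> t6
  t5 = 0 :: stopped
  t6 = 0 | 0 :: stopped
Trace ⟨bb⟩ through P, begin at {s0}:
  [1] b ⇒ {s1}
  [2] b ⇒ {s3}
  ✓ P
Trace ⟨bb⟩ through Q, begin at {t0}:
  [1] b ⇒ {t1}
  [2] b ⇒ ∅  — Q cannot continue

bb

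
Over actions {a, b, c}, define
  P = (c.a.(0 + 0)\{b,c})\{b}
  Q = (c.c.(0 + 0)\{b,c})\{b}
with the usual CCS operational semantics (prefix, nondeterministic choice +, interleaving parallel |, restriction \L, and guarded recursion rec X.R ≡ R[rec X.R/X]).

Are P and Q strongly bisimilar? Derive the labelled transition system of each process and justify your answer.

P's transition system — 3 states:
  s0 = (c.a.(0 + 0)\{b,c})\{b} | =c=> s1
  s1 = (a.(0 + 0)\{b,c})\{b} | =a=> s2
  s2 = (0 + 0)\{b,c}\{b} | (no moves)
Q's transition system — 3 states:
  t0 = (c.c.(0 + 0)\{b,c})\{b} | =c=> t1
  t1 = (c.(0 + 0)\{b,c})\{b} | =c=> t2
  t2 = (0 + 0)\{b,c}\{b} | (no moves)
Bisimilarity quotient blocks:
  B0 = {s0}
  B1 = {s1}
  B2 = {s2, t2}
  B3 = {t0}
  B4 = {t1}
s0 ∈ B0, t0 ∈ B3 → different blocks

not bisimilar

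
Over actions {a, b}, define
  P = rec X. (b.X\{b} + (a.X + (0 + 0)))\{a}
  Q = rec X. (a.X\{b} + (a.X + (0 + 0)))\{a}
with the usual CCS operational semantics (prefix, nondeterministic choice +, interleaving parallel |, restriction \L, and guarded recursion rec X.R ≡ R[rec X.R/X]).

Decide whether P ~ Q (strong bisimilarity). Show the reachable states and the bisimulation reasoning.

P ≁ Q

LTS(P): 2 reachable states
  u0 = rec X. (b.X\{b} + (a.X + (0 + 0)))\{a} :: —b→ u1
  u1 = (rec X. (b.X\{b} + (a.X + (0 + 0)))\{a})\{b}\{a} :: deadlocked
LTS(Q): 1 reachable states
  v0 = rec X. (a.X\{b} + (a.X + (0 + 0)))\{a} :: deadlocked
Partition-refinement fixed point:
  B0 = {u0}
  B1 = {u1, v0}
u0 ∈ B0, v0 ∈ B1 → different blocks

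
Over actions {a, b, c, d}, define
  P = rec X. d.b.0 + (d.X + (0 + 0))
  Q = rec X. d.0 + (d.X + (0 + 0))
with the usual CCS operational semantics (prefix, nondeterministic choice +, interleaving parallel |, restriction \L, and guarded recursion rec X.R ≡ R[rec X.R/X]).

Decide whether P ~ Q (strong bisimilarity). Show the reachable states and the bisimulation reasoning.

P ≁ Q

LTS(P): 3 reachable states
  u0 = rec X. d.b.0 + (d.X + (0 + 0)) → =d=> u0, =d=> u1
  u1 = b.0 → =b=> u2
  u2 = 0 → ·
LTS(Q): 2 reachable states
  v0 = rec X. d.0 + (d.X + (0 + 0)) → =d=> v0, =d=> v1
  v1 = 0 → ·
Partition-refinement fixed point:
  B0 = {u0}
  B1 = {u1}
  B2 = {u2, v1}
  B3 = {v0}
u0 ∈ B0, v0 ∈ B3 → different blocks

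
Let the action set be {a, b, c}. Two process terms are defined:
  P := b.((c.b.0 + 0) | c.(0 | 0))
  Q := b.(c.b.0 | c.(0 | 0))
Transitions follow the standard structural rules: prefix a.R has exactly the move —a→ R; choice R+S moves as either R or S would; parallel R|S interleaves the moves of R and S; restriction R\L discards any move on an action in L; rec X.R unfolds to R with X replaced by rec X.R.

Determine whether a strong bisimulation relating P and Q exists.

Reachable graph of P (7 states):
  s0 = b.((c.b.0 + 0) | c.(0 | 0)) | ··b··> s1
  s1 = (c.b.0 + 0) | c.(0 | 0) | ··c··> s2, ··c··> s3
  s2 = (c.b.0 + 0) | (0 | 0) | ··c··> s4
  s3 = b.0 | c.(0 | 0) | ··b··> s5, ··c··> s4
  s4 = b.0 | (0 | 0) | ··b··> s6
  s5 = 0 | c.(0 | 0) | ··c··> s6
  s6 = 0 | (0 | 0) | stopped
Reachable graph of Q (7 states):
  t0 = b.(c.b.0 | c.(0 | 0)) | ··b··> t1
  t1 = c.b.0 | c.(0 | 0) | ··c··> t2, ··c··> t3
  t2 = b.0 | c.(0 | 0) | ··b··> t4, ··c··> t5
  t3 = c.b.0 | (0 | 0) | ··c··> t5
  t4 = 0 | c.(0 | 0) | ··c··> t6
  t5 = b.0 | (0 | 0) | ··b··> t6
  t6 = 0 | (0 | 0) | stopped
Partition-refinement fixed point:
  B0 = {s0, t0}
  B1 = {s1, t1}
  B2 = {s3, t2}
  B3 = {s5, t4}
  B4 = {s6, t6}
  B5 = {s4, t5}
  B6 = {s2, t3}
s0 ∈ B0, t0 ∈ B0 → same block

bisimilar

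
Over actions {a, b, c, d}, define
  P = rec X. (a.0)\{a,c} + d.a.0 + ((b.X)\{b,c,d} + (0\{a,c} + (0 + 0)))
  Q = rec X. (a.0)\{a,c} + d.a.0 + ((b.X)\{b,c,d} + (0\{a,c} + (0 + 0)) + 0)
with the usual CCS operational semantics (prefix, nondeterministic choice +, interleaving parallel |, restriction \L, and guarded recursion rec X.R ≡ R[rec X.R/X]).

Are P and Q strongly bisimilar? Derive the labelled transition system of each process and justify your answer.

P's transition system — 3 states:
  m0 = rec X. (a.0)\{a,c} + d.a.0 + ((b.X)\{b,c,d} + (0\{a,c} + (0 + 0))) has moves =d=> m1
  m1 = a.0 has moves =a=> m2
  m2 = 0 has moves (no moves)
Q's transition system — 3 states:
  n0 = rec X. (a.0)\{a,c} + d.a.0 + ((b.X)\{b,c,d} + (0\{a,c} + (0 + 0)) + 0) has moves =d=> n1
  n1 = a.0 has moves =a=> n2
  n2 = 0 has moves (no moves)
Partition-refinement fixed point:
  B0 = {m0, n0}
  B1 = {m1, n1}
  B2 = {m2, n2}
m0 ∈ B0, n0 ∈ B0 → same block

YES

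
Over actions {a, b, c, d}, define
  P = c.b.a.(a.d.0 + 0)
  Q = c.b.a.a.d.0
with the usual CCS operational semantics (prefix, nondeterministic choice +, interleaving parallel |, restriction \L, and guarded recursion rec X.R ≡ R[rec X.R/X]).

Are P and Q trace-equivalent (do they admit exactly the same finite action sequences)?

YES

Reachable graph of P (6 states):
  p0 = c.b.a.(a.d.0 + 0) | =c=> p1
  p1 = b.a.(a.d.0 + 0) | =b=> p2
  p2 = a.(a.d.0 + 0) | =a=> p3
  p3 = a.d.0 + 0 | =a=> p4
  p4 = d.0 | =d=> p5
  p5 = 0 | stopped
Reachable graph of Q (6 states):
  q0 = c.b.a.a.d.0 | =c=> q1
  q1 = b.a.a.d.0 | =b=> q2
  q2 = a.a.d.0 | =a=> q3
  q3 = a.d.0 | =a=> q4
  q4 = d.0 | =d=> q5
  q5 = 0 | stopped
Bisimilarity quotient blocks:
  B0 = {p0, q0}
  B1 = {p1, q1}
  B2 = {p2, q2}
  B3 = {p3, q3}
  B4 = {p4, q4}
  B5 = {p5, q5}
p0 ∈ B0, q0 ∈ B0 → same block
Bisimilar ⇒ trace-equivalent.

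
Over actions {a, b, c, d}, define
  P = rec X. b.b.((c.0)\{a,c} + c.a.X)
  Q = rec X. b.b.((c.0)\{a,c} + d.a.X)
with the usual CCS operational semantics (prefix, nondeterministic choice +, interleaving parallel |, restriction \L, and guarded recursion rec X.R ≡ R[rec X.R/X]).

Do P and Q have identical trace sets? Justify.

Reachable graph of P (4 states):
  m0 = rec X. b.b.((c.0)\{a,c} + c.a.X) → --b--▸ m1
  m1 = b.((c.0)\{a,c} + c.a.(rec X. b.b.((c.0)\{a,c} + c.a.X))) → --b--▸ m2
  m2 = (c.0)\{a,c} + c.a.(rec X. b.b.((c.0)\{a,c} + c.a.X)) → --c--▸ m3
  m3 = a.(rec X. b.b.((c.0)\{a,c} + c.a.X)) → --a--▸ m0
Reachable graph of Q (4 states):
  n0 = rec X. b.b.((c.0)\{a,c} + d.a.X) → --b--▸ n1
  n1 = b.((c.0)\{a,c} + d.a.(rec X. b.b.((c.0)\{a,c} + d.a.X))) → --b--▸ n2
  n2 = (c.0)\{a,c} + d.a.(rec X. b.b.((c.0)\{a,c} + d.a.X)) → --d--▸ n3
  n3 = a.(rec X. b.b.((c.0)\{a,c} + d.a.X)) → --a--▸ n0
Trace ⟨bbc⟩ through P, begin at {m0}:
  [1] b ⇒ {m1}
  [2] b ⇒ {m2}
  [3] c ⇒ {m3}
  — P admits the full trace.
Trace ⟨bbc⟩ through Q, begin at {n0}:
  [1] b ⇒ {n1}
  [2] b ⇒ {n2}
  [3] c ⇒ no successor for Q

trace-distinct — witness ⟨bbc⟩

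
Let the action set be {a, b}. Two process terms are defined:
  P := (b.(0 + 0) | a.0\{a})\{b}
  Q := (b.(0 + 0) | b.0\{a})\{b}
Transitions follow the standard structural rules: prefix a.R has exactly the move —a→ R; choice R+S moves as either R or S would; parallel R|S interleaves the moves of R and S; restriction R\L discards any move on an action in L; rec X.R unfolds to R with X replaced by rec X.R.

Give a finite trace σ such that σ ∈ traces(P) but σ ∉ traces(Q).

Reachable graph of P (2 states):
  u0 = (b.(0 + 0) | a.0\{a})\{b} :: ··a··> u1
  u1 = (b.(0 + 0) | 0\{a})\{b} :: deadlocked
Reachable graph of Q (1 states):
  v0 = (b.(0 + 0) | b.0\{a})\{b} :: deadlocked
Executing a from P (initial set {u0}):
  [1] a ⇒ {u1}
  — P admits the full trace.
Executing a from Q (initial set {v0}):
  [1] a ⇒ no successor for Q

a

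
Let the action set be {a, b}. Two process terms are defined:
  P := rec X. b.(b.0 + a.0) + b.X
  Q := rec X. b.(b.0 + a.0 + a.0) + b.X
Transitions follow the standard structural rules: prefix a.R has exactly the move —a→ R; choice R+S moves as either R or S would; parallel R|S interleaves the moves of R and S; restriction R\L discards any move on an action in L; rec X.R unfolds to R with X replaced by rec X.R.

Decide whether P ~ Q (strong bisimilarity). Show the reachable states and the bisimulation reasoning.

Reachable graph of P (3 states):
  u0 = rec X. b.(b.0 + a.0) + b.X ⊢ --b--▸ u0, --b--▸ u1
  u1 = b.0 + a.0 ⊢ --a--▸ u2, --b--▸ u2
  u2 = 0 ⊢ ·
Reachable graph of Q (3 states):
  v0 = rec X. b.(b.0 + a.0 + a.0) + b.X ⊢ --b--▸ v0, --b--▸ v1
  v1 = b.0 + a.0 + a.0 ⊢ --a--▸ v2, --b--▸ v2
  v2 = 0 ⊢ ·
Bisimilarity quotient blocks:
  B0 = {u0, v0}
  B1 = {u1, v1}
  B2 = {u2, v2}
u0 ∈ B0, v0 ∈ B0 → same block

YES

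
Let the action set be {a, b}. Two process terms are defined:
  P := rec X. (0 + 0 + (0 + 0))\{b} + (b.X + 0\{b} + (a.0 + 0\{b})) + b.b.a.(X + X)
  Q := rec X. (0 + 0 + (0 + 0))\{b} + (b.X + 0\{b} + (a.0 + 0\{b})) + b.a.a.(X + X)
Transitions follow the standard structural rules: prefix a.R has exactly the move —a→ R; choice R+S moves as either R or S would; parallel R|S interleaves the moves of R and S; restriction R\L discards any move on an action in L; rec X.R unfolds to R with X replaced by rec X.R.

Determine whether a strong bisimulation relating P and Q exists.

P ≁ Q

LTS(P): 5 reachable states
  p0 = rec X. (0 + 0 + (0 + 0))\{b} + (b.X + 0\{b} + (a.0 + 0\{b})) + b.b.a.(X + X) :: =a=> p1, =b=> p0, =b=> p2
  p1 = 0 :: ·
  p2 = b.a.((rec X. (0 + 0 + (0 + 0))\{b} + (b.X + 0\{b} + (a.0 + 0\{b})) + b.b.a.(X + X)) + (rec X. (0 + 0 + (0 + 0))\{b} + (b.X + 0\{b} + (a.0 + 0\{b})) + b.b.a.(X + X))) :: =b=> p3
  p3 = a.((rec X. (0 + 0 + (0 + 0))\{b} + (b.X + 0\{b} + (a.0 + 0\{b})) + b.b.a.(X + X)) + (rec X. (0 + 0 + (0 + 0))\{b} + (b.X + 0\{b} + (a.0 + 0\{b})) + b.b.a.(X + X))) :: =a=> p4
  p4 = (rec X. (0 + 0 + (0 + 0))\{b} + (b.X + 0\{b} + (a.0 + 0\{b})) + b.b.a.(X + X)) + (rec X. (0 + 0 + (0 + 0))\{b} + (b.X + 0\{b} + (a.0 + 0\{b})) + b.b.a.(X + X)) :: =a=> p1, =b=> p0, =b=> p2
LTS(Q): 5 reachable states
  q0 = rec X. (0 + 0 + (0 + 0))\{b} + (b.X + 0\{b} + (a.0 + 0\{b})) + b.a.a.(X + X) :: =a=> q1, =b=> q0, =b=> q2
  q1 = 0 :: ·
  q2 = a.a.((rec X. (0 + 0 + (0 + 0))\{b} + (b.X + 0\{b} + (a.0 + 0\{b})) + b.a.a.(X + X)) + (rec X. (0 + 0 + (0 + 0))\{b} + (b.X + 0\{b} + (a.0 + 0\{b})) + b.a.a.(X + X))) :: =a=> q3
  q3 = a.((rec X. (0 + 0 + (0 + 0))\{b} + (b.X + 0\{b} + (a.0 + 0\{b})) + b.a.a.(X + X)) + (rec X. (0 + 0 + (0 + 0))\{b} + (b.X + 0\{b} + (a.0 + 0\{b})) + b.a.a.(X + X))) :: =a=> q4
  q4 = (rec X. (0 + 0 + (0 + 0))\{b} + (b.X + 0\{b} + (a.0 + 0\{b})) + b.a.a.(X + X)) + (rec X. (0 + 0 + (0 + 0))\{b} + (b.X + 0\{b} + (a.0 + 0\{b})) + b.a.a.(X + X)) :: =a=> q1, =b=> q0, =b=> q2
Coarsest stable partition (strong bisimilarity classes):
  B0 = {p0, p4}
  B1 = {p1, q1}
  B2 = {p2}
  B3 = {p3}
  B4 = {q0, q4}
  B5 = {q2}
  B6 = {q3}
p0 ∈ B0, q0 ∈ B4 → different blocks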